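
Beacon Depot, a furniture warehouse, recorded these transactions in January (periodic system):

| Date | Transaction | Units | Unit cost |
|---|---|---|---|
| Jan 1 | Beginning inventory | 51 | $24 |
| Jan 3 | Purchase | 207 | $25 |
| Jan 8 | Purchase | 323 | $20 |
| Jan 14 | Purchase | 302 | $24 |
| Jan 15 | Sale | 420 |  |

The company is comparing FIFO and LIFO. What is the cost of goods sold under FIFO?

FIFO COGS: 51 @ $24 + 207 @ $25 + 162 @ $20 = $9,639
LIFO COGS: 302 @ $24 + 118 @ $20 = $9,608

COGS = $9,639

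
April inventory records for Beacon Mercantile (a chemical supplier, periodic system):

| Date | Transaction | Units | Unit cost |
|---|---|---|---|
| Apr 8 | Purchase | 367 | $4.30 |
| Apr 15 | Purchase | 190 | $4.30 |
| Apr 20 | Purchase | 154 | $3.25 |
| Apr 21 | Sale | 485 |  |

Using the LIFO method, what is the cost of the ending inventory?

Ending inventory = $971.80

Apr 21, 485 sold [LIFO — newest first]: 154 @ $3.25 + 190 @ $4.30 + 141 @ $4.30 = $1,923.80
Ending inventory: 226 @ $4.30 = $971.80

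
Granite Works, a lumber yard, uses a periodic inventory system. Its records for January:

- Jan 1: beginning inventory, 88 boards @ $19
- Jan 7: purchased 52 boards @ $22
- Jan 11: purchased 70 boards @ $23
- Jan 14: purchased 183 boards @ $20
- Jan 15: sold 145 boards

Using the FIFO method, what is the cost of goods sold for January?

COGS = $2,931

Jan 15, 145 sold [FIFO — oldest first]: 88 @ $19 + 52 @ $22 + 5 @ $23 = $2,931
Ending inventory: 65 @ $23 + 183 @ $20 = $5,155
Check: goods available $8,086 = COGS $2,931 + ending $5,155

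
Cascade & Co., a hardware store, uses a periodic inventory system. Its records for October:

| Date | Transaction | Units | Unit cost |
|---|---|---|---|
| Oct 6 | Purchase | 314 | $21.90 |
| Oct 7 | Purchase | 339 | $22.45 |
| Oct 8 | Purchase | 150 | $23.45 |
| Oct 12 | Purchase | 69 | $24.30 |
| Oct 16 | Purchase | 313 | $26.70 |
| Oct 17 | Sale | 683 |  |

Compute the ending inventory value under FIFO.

Oct 17, 683 sold [FIFO — oldest first]: 314 @ $21.90 + 339 @ $22.45 + 30 @ $23.45 = $15,190.65
Ending inventory: 120 @ $23.45 + 69 @ $24.30 + 313 @ $26.70 = $12,847.80
Check: goods available $28,038.45 = COGS $15,190.65 + ending $12,847.80

Ending inventory = $12,847.80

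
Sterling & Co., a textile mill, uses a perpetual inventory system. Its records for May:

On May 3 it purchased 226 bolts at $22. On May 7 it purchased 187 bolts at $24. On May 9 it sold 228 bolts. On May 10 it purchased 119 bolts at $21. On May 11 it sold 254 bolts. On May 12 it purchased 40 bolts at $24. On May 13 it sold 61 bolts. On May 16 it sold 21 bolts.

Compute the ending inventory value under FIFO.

May 9, 228 sold [FIFO — oldest first]: 226 @ $22 + 2 @ $24 = $5,020
May 11, 254 sold [FIFO — oldest first]: 185 @ $24 + 69 @ $21 = $5,889
May 13, 61 sold [FIFO — oldest first]: 50 @ $21 + 11 @ $24 = $1,314
May 16, 21 sold [FIFO — oldest first]: 21 @ $24 = $504
Total COGS = $5,020 + $5,889 + $1,314 + $504 = $12,727
Ending inventory: 8 @ $24 = $192
Check: goods available $12,919 = COGS $12,727 + ending $192

Ending inventory = $192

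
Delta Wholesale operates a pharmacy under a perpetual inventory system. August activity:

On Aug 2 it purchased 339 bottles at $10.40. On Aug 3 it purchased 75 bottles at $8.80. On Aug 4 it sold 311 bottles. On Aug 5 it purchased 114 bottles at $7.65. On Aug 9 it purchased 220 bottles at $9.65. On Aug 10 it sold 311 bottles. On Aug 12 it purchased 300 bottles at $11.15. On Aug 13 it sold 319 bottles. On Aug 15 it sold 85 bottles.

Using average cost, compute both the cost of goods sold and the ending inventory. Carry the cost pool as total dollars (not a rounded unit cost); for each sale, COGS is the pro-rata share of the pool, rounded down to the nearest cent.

After Aug 2: 339 on hand, pool $3,525.60 (≈ $10.4000 each)
After Aug 3: 414 on hand, pool $4,185.60 (≈ $10.1101 each)
Aug 4, sell 311: 311/414 × $4,185.60 → $3,144.25
After Aug 5: 217 on hand, pool $1,913.45 (≈ $8.8177 each)
After Aug 9: 437 on hand, pool $4,036.45 (≈ $9.2367 each)
Aug 10, sell 311: 311/437 × $4,036.45 → $2,872.62
After Aug 12: 426 on hand, pool $4,508.83 (≈ $10.5841 each)
Aug 13, sell 319: 319/426 × $4,508.83 → $3,376.33
Aug 15, sell 85: 85/107 × $1,132.50 → $899.64
Total COGS = $3,144.25 + $2,872.62 + $3,376.33 + $899.64 = $10,292.84
Ending inventory (cost pool remaining) = $232.86

COGS = $10,292.84; ending inventory = $232.86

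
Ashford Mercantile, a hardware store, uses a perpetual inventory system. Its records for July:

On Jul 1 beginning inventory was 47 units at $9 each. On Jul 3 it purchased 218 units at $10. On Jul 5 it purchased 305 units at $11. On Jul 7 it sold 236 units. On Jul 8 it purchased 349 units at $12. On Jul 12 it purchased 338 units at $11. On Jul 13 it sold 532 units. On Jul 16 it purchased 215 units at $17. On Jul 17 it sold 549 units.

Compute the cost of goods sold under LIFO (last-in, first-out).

COGS = $16,016

Jul 7, 236 sold [LIFO — newest first]: 236 @ $11 = $2,596
Jul 13, 532 sold [LIFO — newest first]: 338 @ $11 + 194 @ $12 = $6,046
Jul 17, 549 sold [LIFO — newest first]: 215 @ $17 + 155 @ $12 + 69 @ $11 + 110 @ $10 = $7,374
Total COGS = $2,596 + $6,046 + $7,374 = $16,016
Ending inventory: 47 @ $9 + 108 @ $10 = $1,503
Check: goods available $17,519 = COGS $16,016 + ending $1,503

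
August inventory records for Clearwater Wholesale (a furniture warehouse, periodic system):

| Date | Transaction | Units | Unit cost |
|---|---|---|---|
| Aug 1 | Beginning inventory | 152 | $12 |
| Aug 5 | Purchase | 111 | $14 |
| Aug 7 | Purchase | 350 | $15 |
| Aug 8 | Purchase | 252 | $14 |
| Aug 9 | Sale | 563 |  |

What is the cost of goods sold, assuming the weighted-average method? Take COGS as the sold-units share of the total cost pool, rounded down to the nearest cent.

COGS = $7,911.93

Aug 9, sell 563: 563/865 × $12,156.00 → $7,911.93
Ending inventory (cost pool remaining) = $4,244.07
Check: goods available $12,156.00 = COGS $7,911.93 + ending $4,244.07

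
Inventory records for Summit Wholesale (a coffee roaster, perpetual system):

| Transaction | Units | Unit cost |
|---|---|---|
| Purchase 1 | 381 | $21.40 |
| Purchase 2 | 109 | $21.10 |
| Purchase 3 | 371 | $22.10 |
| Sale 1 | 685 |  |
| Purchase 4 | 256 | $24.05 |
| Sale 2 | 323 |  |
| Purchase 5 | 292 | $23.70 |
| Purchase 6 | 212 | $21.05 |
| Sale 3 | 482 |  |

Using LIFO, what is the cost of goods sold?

Sale 1 (685) [LIFO — newest first]: 371 @ $22.10 + 109 @ $21.10 + 205 @ $21.40 = $14,886.00
Sale 2 (323) [LIFO — newest first]: 256 @ $24.05 + 67 @ $21.40 = $7,590.60
Sale 3 (482) [LIFO — newest first]: 212 @ $21.05 + 270 @ $23.70 = $10,861.60
Total COGS = $14,886.00 + $7,590.60 + $10,861.60 = $33,338.20
Ending inventory: 109 @ $21.40 + 22 @ $23.70 = $2,854.00

COGS = $33,338.20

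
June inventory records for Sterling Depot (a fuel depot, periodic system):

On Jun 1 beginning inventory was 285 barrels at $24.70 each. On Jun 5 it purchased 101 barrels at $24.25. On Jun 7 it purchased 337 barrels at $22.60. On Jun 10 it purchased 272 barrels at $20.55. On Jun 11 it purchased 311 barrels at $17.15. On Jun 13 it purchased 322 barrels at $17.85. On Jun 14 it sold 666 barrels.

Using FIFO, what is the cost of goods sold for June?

Jun 14, 666 sold [FIFO — oldest first]: 285 @ $24.70 + 101 @ $24.25 + 280 @ $22.60 = $15,816.75
Ending inventory: 57 @ $22.60 + 272 @ $20.55 + 311 @ $17.15 + 322 @ $17.85 = $17,959.15

COGS = $15,816.75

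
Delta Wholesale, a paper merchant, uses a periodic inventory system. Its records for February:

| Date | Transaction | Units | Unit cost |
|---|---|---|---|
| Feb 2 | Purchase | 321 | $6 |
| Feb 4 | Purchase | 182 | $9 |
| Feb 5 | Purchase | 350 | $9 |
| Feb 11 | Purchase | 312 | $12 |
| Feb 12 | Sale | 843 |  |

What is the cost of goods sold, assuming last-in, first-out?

Feb 12, 843 sold [LIFO — newest first]: 312 @ $12 + 350 @ $9 + 181 @ $9 = $8,523
Ending inventory: 321 @ $6 + 1 @ $9 = $1,935

COGS = $8,523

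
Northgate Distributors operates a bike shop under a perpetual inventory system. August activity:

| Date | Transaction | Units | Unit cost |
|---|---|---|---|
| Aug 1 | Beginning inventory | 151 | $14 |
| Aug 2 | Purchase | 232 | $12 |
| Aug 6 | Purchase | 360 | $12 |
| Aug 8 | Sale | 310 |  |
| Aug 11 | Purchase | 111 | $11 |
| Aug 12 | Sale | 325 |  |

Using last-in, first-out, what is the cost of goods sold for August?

COGS = $7,509

Aug 8, 310 sold [LIFO — newest first]: 310 @ $12 = $3,720
Aug 12, 325 sold [LIFO — newest first]: 111 @ $11 + 50 @ $12 + 164 @ $12 = $3,789
Total COGS = $3,720 + $3,789 = $7,509
Ending inventory: 151 @ $14 + 68 @ $12 = $2,930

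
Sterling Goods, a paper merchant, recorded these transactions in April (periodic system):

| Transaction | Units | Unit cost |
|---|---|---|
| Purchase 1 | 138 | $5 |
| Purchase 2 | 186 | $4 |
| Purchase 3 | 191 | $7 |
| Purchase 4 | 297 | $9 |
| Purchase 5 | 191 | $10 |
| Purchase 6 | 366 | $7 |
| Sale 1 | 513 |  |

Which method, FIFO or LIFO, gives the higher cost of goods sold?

LIFO

FIFO COGS: 138 @ $5 + 186 @ $4 + 189 @ $7 = $2,757
LIFO COGS: 366 @ $7 + 147 @ $10 = $4,032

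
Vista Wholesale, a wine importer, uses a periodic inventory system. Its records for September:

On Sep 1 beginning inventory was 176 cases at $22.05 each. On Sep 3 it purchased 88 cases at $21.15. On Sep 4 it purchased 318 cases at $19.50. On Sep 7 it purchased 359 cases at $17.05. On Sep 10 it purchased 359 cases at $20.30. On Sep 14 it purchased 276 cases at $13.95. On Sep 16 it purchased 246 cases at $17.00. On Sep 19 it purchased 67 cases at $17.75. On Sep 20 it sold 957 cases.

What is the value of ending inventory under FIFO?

Ending inventory = $16,184.35

Sep 20, 957 sold [FIFO — oldest first]: 176 @ $22.05 + 88 @ $21.15 + 318 @ $19.50 + 359 @ $17.05 + 16 @ $20.30 = $18,388.75
Ending inventory: 343 @ $20.30 + 276 @ $13.95 + 246 @ $17.00 + 67 @ $17.75 = $16,184.35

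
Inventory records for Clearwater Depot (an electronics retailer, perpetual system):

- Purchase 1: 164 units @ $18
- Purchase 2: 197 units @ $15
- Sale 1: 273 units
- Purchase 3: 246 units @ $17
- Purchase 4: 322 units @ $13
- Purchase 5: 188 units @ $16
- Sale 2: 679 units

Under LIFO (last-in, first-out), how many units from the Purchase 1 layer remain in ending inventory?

Sale 1 (273) [LIFO — newest first]: 197 @ $15 + 76 @ $18 = $4,323
Sale 2 (679) [LIFO — newest first]: 188 @ $16 + 322 @ $13 + 169 @ $17 = $10,067
Total COGS = $4,323 + $10,067 = $14,390
Ending inventory: 88 @ $18 + 77 @ $17 = $2,893
Check: goods available $17,283 = COGS $14,390 + ending $2,893

88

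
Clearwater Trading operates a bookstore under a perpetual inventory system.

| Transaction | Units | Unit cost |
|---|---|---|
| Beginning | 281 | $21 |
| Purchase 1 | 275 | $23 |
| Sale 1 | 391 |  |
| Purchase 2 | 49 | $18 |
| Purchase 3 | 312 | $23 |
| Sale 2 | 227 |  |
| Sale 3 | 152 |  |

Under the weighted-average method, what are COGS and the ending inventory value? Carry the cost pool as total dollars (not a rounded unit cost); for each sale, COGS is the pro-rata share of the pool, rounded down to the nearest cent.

After Beginning: 281 on hand, pool $5,901.00 (≈ $21.0000 each)
After Purchase 1: 556 on hand, pool $12,226.00 (≈ $21.9892 each)
Sale 1, sell 391: 391/556 × $12,226.00 → $8,597.78
After Purchase 2: 214 on hand, pool $4,510.22 (≈ $21.0758 each)
After Purchase 3: 526 on hand, pool $11,686.22 (≈ $22.2171 each)
Sale 2, sell 227: 227/526 × $11,686.22 → $5,043.29
Sale 3, sell 152: 152/299 × $6,642.93 → $3,377.00
Total COGS = $8,597.78 + $5,043.29 + $3,377.00 = $17,018.07
Ending inventory (cost pool remaining) = $3,265.93
Check: goods available $20,284.00 = COGS $17,018.07 + ending $3,265.93

COGS = $17,018.07; ending inventory = $3,265.93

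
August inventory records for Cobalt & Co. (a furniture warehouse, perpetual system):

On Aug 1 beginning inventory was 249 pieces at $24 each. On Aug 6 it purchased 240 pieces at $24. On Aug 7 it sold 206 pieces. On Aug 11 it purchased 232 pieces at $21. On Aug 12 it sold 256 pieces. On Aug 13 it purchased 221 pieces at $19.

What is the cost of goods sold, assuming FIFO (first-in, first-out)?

Aug 7, 206 sold [FIFO — oldest first]: 206 @ $24 = $4,944
Aug 12, 256 sold [FIFO — oldest first]: 43 @ $24 + 213 @ $24 = $6,144
Total COGS = $4,944 + $6,144 = $11,088
Ending inventory: 27 @ $24 + 232 @ $21 + 221 @ $19 = $9,719
Check: goods available $20,807 = COGS $11,088 + ending $9,719

COGS = $11,088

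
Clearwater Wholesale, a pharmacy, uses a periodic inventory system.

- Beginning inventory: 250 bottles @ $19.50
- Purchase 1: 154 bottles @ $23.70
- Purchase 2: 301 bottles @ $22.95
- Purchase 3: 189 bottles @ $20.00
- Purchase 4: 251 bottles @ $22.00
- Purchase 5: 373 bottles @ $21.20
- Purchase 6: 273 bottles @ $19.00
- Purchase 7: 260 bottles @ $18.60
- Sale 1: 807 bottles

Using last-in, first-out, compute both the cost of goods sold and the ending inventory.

Sale 1 (807) [LIFO — newest first]: 260 @ $18.60 + 273 @ $19.00 + 274 @ $21.20 = $15,831.80
Ending inventory: 250 @ $19.50 + 154 @ $23.70 + 301 @ $22.95 + 189 @ $20.00 + 251 @ $22.00 + 99 @ $21.20 = $26,833.55

COGS = $15,831.80; ending inventory = $26,833.55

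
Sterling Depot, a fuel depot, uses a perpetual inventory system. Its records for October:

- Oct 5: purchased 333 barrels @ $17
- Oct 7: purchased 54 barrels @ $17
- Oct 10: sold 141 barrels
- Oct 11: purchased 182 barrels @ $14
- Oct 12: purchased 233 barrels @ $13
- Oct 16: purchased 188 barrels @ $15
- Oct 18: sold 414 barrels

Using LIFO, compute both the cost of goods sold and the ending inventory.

COGS = $8,155; ending inventory = $6,821

Oct 10, 141 sold [LIFO — newest first]: 54 @ $17 + 87 @ $17 = $2,397
Oct 18, 414 sold [LIFO — newest first]: 188 @ $15 + 226 @ $13 = $5,758
Total COGS = $2,397 + $5,758 = $8,155
Ending inventory: 246 @ $17 + 182 @ $14 + 7 @ $13 = $6,821
Check: goods available $14,976 = COGS $8,155 + ending $6,821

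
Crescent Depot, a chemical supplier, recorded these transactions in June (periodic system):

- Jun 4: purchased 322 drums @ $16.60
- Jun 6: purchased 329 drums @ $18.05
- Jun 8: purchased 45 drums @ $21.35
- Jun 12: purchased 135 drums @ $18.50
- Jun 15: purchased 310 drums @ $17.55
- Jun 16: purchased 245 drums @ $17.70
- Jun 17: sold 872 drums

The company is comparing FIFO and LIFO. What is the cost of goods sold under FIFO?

COGS = $15,461.45

FIFO COGS: 322 @ $16.60 + 329 @ $18.05 + 45 @ $21.35 + 135 @ $18.50 + 41 @ $17.55 = $15,461.45
LIFO COGS: 245 @ $17.70 + 310 @ $17.55 + 135 @ $18.50 + 45 @ $21.35 + 137 @ $18.05 = $15,708.10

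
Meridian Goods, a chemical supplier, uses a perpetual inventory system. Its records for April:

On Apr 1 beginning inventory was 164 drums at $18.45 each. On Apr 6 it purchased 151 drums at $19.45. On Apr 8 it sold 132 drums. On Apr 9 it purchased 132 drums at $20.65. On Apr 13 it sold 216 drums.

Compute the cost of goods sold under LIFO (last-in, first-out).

COGS = $6,862.00

Apr 8, 132 sold [LIFO — newest first]: 132 @ $19.45 = $2,567.40
Apr 13, 216 sold [LIFO — newest first]: 132 @ $20.65 + 19 @ $19.45 + 65 @ $18.45 = $4,294.60
Total COGS = $2,567.40 + $4,294.60 = $6,862.00
Ending inventory: 99 @ $18.45 = $1,826.55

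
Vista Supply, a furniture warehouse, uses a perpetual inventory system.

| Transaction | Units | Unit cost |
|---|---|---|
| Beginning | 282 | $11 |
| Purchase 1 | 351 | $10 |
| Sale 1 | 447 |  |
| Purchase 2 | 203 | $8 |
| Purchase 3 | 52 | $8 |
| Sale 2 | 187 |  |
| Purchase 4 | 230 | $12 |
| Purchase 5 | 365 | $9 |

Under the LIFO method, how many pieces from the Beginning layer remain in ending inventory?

Sale 1 (447) [LIFO — newest first]: 351 @ $10 + 96 @ $11 = $4,566
Sale 2 (187) [LIFO — newest first]: 52 @ $8 + 135 @ $8 = $1,496
Total COGS = $4,566 + $1,496 = $6,062
Ending inventory: 186 @ $11 + 68 @ $8 + 230 @ $12 + 365 @ $9 = $8,635

186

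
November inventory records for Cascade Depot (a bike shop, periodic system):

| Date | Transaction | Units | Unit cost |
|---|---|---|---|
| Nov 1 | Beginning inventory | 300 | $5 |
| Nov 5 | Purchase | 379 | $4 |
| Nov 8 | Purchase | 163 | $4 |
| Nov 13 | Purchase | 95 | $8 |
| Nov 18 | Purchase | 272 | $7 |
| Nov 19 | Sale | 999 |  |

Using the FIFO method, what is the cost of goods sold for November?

COGS = $4,862

Nov 19, 999 sold [FIFO — oldest first]: 300 @ $5 + 379 @ $4 + 163 @ $4 + 95 @ $8 + 62 @ $7 = $4,862
Ending inventory: 210 @ $7 = $1,470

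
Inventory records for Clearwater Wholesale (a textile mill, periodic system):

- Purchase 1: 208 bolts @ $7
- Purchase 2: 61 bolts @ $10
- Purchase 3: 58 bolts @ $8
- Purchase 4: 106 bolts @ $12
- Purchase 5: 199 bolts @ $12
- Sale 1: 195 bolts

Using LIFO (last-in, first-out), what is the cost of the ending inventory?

Ending inventory = $3,850

Sale 1 (195) [LIFO — newest first]: 195 @ $12 = $2,340
Ending inventory: 208 @ $7 + 61 @ $10 + 58 @ $8 + 106 @ $12 + 4 @ $12 = $3,850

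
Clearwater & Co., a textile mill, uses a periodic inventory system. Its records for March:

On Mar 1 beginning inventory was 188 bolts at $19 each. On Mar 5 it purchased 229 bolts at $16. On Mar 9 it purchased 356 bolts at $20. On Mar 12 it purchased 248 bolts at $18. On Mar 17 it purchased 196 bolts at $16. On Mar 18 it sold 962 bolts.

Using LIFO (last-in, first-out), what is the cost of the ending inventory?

Ending inventory = $4,644

Mar 18, 962 sold [LIFO — newest first]: 196 @ $16 + 248 @ $18 + 356 @ $20 + 162 @ $16 = $17,312
Ending inventory: 188 @ $19 + 67 @ $16 = $4,644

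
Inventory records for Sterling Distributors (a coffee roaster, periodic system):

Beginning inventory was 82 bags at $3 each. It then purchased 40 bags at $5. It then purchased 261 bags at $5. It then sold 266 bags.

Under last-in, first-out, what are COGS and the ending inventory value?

COGS = $1,330; ending inventory = $421

Sale 1 (266) [LIFO — newest first]: 261 @ $5 + 5 @ $5 = $1,330
Ending inventory: 82 @ $3 + 35 @ $5 = $421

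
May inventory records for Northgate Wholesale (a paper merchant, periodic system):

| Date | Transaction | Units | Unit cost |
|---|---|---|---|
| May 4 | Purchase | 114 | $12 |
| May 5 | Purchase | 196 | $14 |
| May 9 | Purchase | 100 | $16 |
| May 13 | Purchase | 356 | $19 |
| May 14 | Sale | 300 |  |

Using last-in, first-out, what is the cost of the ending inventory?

Ending inventory = $6,776

May 14, 300 sold [LIFO — newest first]: 300 @ $19 = $5,700
Ending inventory: 114 @ $12 + 196 @ $14 + 100 @ $16 + 56 @ $19 = $6,776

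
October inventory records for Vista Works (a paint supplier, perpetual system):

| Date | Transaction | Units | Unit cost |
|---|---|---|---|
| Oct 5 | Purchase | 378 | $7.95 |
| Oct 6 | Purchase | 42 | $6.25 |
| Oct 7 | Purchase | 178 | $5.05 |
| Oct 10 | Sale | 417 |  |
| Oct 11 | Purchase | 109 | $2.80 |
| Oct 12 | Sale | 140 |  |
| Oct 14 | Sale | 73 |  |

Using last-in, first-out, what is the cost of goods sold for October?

COGS = $3,859.55

Oct 10, 417 sold [LIFO — newest first]: 178 @ $5.05 + 42 @ $6.25 + 197 @ $7.95 = $2,727.55
Oct 12, 140 sold [LIFO — newest first]: 109 @ $2.80 + 31 @ $7.95 = $551.65
Oct 14, 73 sold [LIFO — newest first]: 73 @ $7.95 = $580.35
Total COGS = $2,727.55 + $551.65 + $580.35 = $3,859.55
Ending inventory: 77 @ $7.95 = $612.15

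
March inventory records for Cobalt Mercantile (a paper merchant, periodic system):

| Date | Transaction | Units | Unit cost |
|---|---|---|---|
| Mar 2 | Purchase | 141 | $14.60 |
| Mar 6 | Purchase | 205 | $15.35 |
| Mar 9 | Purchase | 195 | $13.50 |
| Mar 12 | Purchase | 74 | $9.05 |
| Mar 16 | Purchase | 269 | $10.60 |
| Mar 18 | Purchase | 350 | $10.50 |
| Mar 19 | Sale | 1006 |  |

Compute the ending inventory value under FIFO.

Ending inventory = $2,394.00

Mar 19, 1006 sold [FIFO — oldest first]: 141 @ $14.60 + 205 @ $15.35 + 195 @ $13.50 + 74 @ $9.05 + 269 @ $10.60 + 122 @ $10.50 = $12,639.95
Ending inventory: 228 @ $10.50 = $2,394.00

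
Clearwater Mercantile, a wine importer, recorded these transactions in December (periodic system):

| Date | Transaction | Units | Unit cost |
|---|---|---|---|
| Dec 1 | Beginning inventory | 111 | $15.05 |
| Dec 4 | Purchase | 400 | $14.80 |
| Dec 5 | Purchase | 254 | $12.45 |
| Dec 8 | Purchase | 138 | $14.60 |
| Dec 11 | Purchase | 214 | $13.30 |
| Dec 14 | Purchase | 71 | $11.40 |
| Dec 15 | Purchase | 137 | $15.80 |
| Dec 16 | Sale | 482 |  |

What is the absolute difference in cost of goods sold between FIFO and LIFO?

FIFO COGS: 111 @ $15.05 + 371 @ $14.80 = $7,161.35
LIFO COGS: 137 @ $15.80 + 71 @ $11.40 + 214 @ $13.30 + 60 @ $14.60 = $6,696.20
Difference = |$7,161.35 − $6,696.20| = $465.15

$465.15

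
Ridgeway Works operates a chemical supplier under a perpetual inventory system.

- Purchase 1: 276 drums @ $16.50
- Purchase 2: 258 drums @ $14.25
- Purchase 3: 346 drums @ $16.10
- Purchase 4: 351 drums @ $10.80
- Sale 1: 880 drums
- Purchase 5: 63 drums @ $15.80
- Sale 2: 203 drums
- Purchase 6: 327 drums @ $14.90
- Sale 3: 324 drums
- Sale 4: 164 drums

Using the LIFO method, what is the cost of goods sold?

COGS = $22,634.60

Sale 1 (880) [LIFO — newest first]: 351 @ $10.80 + 346 @ $16.10 + 183 @ $14.25 = $11,969.15
Sale 2 (203) [LIFO — newest first]: 63 @ $15.80 + 75 @ $14.25 + 65 @ $16.50 = $3,136.65
Sale 3 (324) [LIFO — newest first]: 324 @ $14.90 = $4,827.60
Sale 4 (164) [LIFO — newest first]: 3 @ $14.90 + 161 @ $16.50 = $2,701.20
Total COGS = $11,969.15 + $3,136.65 + $4,827.60 + $2,701.20 = $22,634.60
Ending inventory: 50 @ $16.50 = $825.00
Check: goods available $23,459.60 = COGS $22,634.60 + ending $825.00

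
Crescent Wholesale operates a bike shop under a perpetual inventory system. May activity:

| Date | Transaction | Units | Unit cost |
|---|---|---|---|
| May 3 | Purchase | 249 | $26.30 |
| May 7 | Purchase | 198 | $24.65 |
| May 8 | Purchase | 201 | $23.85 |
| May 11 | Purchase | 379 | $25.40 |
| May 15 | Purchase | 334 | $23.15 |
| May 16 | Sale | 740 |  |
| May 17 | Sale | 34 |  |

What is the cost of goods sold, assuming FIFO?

May 16, 740 sold [FIFO — oldest first]: 249 @ $26.30 + 198 @ $24.65 + 201 @ $23.85 + 92 @ $25.40 = $18,560.05
May 17, 34 sold [FIFO — oldest first]: 34 @ $25.40 = $863.60
Total COGS = $18,560.05 + $863.60 = $19,423.65
Ending inventory: 253 @ $25.40 + 334 @ $23.15 = $14,158.30
Check: goods available $33,581.95 = COGS $19,423.65 + ending $14,158.30

COGS = $19,423.65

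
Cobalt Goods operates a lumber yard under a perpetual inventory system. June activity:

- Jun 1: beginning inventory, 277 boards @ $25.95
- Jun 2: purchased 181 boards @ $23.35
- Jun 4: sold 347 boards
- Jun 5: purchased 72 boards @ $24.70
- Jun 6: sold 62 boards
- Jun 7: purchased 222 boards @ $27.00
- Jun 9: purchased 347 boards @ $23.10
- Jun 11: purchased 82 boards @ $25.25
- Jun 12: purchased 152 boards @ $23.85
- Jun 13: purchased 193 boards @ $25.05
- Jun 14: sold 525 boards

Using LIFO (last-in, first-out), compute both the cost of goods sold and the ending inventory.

Jun 4, 347 sold [LIFO — newest first]: 181 @ $23.35 + 166 @ $25.95 = $8,534.05
Jun 6, 62 sold [LIFO — newest first]: 62 @ $24.70 = $1,531.40
Jun 14, 525 sold [LIFO — newest first]: 193 @ $25.05 + 152 @ $23.85 + 82 @ $25.25 + 98 @ $23.10 = $12,794.15
Total COGS = $8,534.05 + $1,531.40 + $12,794.15 = $22,859.60
Ending inventory: 111 @ $25.95 + 10 @ $24.70 + 222 @ $27.00 + 249 @ $23.10 = $14,873.35
Check: goods available $37,732.95 = COGS $22,859.60 + ending $14,873.35

COGS = $22,859.60; ending inventory = $14,873.35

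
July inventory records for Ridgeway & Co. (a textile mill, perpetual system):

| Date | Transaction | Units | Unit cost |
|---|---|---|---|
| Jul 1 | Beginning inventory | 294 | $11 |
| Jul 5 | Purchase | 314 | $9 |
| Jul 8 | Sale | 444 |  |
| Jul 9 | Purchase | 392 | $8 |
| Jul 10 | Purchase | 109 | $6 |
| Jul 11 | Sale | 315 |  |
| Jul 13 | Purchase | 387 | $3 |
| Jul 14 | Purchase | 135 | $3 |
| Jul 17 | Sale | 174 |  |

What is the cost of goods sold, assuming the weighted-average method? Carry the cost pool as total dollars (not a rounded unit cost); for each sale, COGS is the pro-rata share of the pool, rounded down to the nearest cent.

COGS = $7,877.12

After Jul 1: 294 on hand, pool $3,234.00 (≈ $11.0000 each)
After Jul 5: 608 on hand, pool $6,060.00 (≈ $9.9671 each)
Jul 8, sell 444: 444/608 × $6,060.00 → $4,425.39
After Jul 9: 556 on hand, pool $4,770.61 (≈ $8.5802 each)
After Jul 10: 665 on hand, pool $5,424.61 (≈ $8.1573 each)
Jul 11, sell 315: 315/665 × $5,424.61 → $2,569.55
After Jul 13: 737 on hand, pool $4,016.06 (≈ $5.4492 each)
After Jul 14: 872 on hand, pool $4,421.06 (≈ $5.0700 each)
Jul 17, sell 174: 174/872 × $4,421.06 → $882.18
Total COGS = $4,425.39 + $2,569.55 + $882.18 = $7,877.12
Ending inventory (cost pool remaining) = $3,538.88
Check: goods available $11,416.00 = COGS $7,877.12 + ending $3,538.88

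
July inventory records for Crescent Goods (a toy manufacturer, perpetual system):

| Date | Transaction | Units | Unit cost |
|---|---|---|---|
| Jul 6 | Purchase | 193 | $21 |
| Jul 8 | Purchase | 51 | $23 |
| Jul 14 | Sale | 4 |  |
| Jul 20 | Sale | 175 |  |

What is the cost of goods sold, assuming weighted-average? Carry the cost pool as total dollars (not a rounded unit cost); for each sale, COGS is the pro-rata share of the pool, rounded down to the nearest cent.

COGS = $3,833.82

After Jul 6: 193 on hand, pool $4,053.00 (≈ $21.0000 each)
After Jul 8: 244 on hand, pool $5,226.00 (≈ $21.4180 each)
Jul 14, sell 4: 4/244 × $5,226.00 → $85.67
Jul 20, sell 175: 175/240 × $5,140.33 → $3,748.15
Total COGS = $85.67 + $3,748.15 = $3,833.82
Ending inventory (cost pool remaining) = $1,392.18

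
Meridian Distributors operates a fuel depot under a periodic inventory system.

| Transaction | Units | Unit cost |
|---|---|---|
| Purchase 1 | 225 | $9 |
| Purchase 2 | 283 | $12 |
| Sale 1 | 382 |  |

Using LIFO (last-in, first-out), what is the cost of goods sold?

Sale 1 (382) [LIFO — newest first]: 283 @ $12 + 99 @ $9 = $4,287
Ending inventory: 126 @ $9 = $1,134

COGS = $4,287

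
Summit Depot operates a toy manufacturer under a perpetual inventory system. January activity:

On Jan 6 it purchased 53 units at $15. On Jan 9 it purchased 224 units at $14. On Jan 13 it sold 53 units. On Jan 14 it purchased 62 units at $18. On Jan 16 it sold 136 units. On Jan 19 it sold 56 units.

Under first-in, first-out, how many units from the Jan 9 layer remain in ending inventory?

Jan 13, 53 sold [FIFO — oldest first]: 53 @ $15 = $795
Jan 16, 136 sold [FIFO — oldest first]: 136 @ $14 = $1,904
Jan 19, 56 sold [FIFO — oldest first]: 56 @ $14 = $784
Total COGS = $795 + $1,904 + $784 = $3,483
Ending inventory: 32 @ $14 + 62 @ $18 = $1,564
Check: goods available $5,047 = COGS $3,483 + ending $1,564

32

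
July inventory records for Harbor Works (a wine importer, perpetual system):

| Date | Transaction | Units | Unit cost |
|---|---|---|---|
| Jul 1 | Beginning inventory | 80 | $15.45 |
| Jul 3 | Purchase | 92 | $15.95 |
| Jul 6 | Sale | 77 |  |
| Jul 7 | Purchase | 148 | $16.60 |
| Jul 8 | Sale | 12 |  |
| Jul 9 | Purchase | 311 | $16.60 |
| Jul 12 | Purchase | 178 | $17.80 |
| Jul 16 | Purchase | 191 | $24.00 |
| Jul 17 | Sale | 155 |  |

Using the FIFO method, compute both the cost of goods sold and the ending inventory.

Jul 6, 77 sold [FIFO — oldest first]: 77 @ $15.45 = $1,189.65
Jul 8, 12 sold [FIFO — oldest first]: 3 @ $15.45 + 9 @ $15.95 = $189.90
Jul 17, 155 sold [FIFO — oldest first]: 83 @ $15.95 + 72 @ $16.60 = $2,519.05
Total COGS = $1,189.65 + $189.90 + $2,519.05 = $3,898.60
Ending inventory: 76 @ $16.60 + 311 @ $16.60 + 178 @ $17.80 + 191 @ $24.00 = $14,176.60

COGS = $3,898.60; ending inventory = $14,176.60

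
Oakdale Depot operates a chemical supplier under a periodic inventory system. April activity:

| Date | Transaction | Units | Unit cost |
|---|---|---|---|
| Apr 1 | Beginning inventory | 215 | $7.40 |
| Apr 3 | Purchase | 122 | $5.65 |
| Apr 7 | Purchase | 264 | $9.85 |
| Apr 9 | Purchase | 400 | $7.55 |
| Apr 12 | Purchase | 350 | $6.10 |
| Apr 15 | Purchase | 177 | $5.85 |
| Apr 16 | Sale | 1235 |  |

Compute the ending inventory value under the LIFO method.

Ending inventory = $2,031.70

Apr 16, 1235 sold [LIFO — newest first]: 177 @ $5.85 + 350 @ $6.10 + 400 @ $7.55 + 264 @ $9.85 + 44 @ $5.65 = $9,039.45
Ending inventory: 215 @ $7.40 + 78 @ $5.65 = $2,031.70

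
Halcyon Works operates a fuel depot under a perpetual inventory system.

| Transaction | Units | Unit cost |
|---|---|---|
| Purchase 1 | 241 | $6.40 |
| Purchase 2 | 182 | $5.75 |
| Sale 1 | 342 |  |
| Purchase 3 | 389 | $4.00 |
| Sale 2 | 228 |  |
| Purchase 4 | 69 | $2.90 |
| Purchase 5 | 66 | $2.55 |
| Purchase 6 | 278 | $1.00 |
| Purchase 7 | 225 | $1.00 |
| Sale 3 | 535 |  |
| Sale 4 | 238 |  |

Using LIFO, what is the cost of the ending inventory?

Sale 1 (342) [LIFO — newest first]: 182 @ $5.75 + 160 @ $6.40 = $2,070.50
Sale 2 (228) [LIFO — newest first]: 228 @ $4.00 = $912.00
Sale 3 (535) [LIFO — newest first]: 225 @ $1.00 + 278 @ $1.00 + 32 @ $2.55 = $584.60
Sale 4 (238) [LIFO — newest first]: 34 @ $2.55 + 69 @ $2.90 + 135 @ $4.00 = $826.80
Total COGS = $2,070.50 + $912.00 + $584.60 + $826.80 = $4,393.90
Ending inventory: 81 @ $6.40 + 26 @ $4.00 = $622.40

Ending inventory = $622.40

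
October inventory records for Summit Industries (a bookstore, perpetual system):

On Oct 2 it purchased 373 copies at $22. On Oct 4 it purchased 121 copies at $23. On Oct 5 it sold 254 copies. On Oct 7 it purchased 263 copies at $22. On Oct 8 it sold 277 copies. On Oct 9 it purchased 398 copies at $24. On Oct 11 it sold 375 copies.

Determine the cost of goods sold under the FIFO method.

Oct 5, 254 sold [FIFO — oldest first]: 254 @ $22 = $5,588
Oct 8, 277 sold [FIFO — oldest first]: 119 @ $22 + 121 @ $23 + 37 @ $22 = $6,215
Oct 11, 375 sold [FIFO — oldest first]: 226 @ $22 + 149 @ $24 = $8,548
Total COGS = $5,588 + $6,215 + $8,548 = $20,351
Ending inventory: 249 @ $24 = $5,976

COGS = $20,351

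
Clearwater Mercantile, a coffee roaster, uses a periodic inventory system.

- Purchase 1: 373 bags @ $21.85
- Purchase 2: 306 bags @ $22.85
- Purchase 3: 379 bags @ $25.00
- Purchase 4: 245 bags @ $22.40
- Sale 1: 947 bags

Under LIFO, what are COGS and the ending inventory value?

COGS = $22,326.55; ending inventory = $7,778.60

Sale 1 (947) [LIFO — newest first]: 245 @ $22.40 + 379 @ $25.00 + 306 @ $22.85 + 17 @ $21.85 = $22,326.55
Ending inventory: 356 @ $21.85 = $7,778.60
Check: goods available $30,105.15 = COGS $22,326.55 + ending $7,778.60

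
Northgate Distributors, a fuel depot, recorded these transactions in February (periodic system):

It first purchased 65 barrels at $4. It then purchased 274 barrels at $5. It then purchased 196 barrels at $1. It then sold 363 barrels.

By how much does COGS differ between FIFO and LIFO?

$623

FIFO COGS: 65 @ $4 + 274 @ $5 + 24 @ $1 = $1,654
LIFO COGS: 196 @ $1 + 167 @ $5 = $1,031
Difference = |$1,654 − $1,031| = $623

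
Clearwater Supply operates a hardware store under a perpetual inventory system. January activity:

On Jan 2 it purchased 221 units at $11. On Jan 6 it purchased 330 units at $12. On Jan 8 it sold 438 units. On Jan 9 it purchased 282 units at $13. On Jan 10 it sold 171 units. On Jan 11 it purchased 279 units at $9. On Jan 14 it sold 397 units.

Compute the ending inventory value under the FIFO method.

Jan 8, 438 sold [FIFO — oldest first]: 221 @ $11 + 217 @ $12 = $5,035
Jan 10, 171 sold [FIFO — oldest first]: 113 @ $12 + 58 @ $13 = $2,110
Jan 14, 397 sold [FIFO — oldest first]: 224 @ $13 + 173 @ $9 = $4,469
Total COGS = $5,035 + $2,110 + $4,469 = $11,614
Ending inventory: 106 @ $9 = $954

Ending inventory = $954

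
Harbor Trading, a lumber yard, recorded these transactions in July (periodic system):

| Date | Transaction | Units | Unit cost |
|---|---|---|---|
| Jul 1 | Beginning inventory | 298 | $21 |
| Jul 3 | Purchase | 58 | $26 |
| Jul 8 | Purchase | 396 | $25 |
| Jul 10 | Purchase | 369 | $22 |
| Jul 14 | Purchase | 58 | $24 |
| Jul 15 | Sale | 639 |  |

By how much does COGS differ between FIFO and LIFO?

FIFO COGS: 298 @ $21 + 58 @ $26 + 283 @ $25 = $14,841
LIFO COGS: 58 @ $24 + 369 @ $22 + 212 @ $25 = $14,810
Difference = |$14,841 − $14,810| = $31

$31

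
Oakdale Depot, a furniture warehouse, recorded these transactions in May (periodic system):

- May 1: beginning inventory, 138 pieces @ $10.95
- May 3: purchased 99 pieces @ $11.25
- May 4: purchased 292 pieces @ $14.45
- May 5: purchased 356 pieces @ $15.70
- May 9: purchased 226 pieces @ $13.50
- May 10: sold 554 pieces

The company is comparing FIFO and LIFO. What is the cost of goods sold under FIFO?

COGS = $7,236.75

FIFO COGS: 138 @ $10.95 + 99 @ $11.25 + 292 @ $14.45 + 25 @ $15.70 = $7,236.75
LIFO COGS: 226 @ $13.50 + 328 @ $15.70 = $8,200.60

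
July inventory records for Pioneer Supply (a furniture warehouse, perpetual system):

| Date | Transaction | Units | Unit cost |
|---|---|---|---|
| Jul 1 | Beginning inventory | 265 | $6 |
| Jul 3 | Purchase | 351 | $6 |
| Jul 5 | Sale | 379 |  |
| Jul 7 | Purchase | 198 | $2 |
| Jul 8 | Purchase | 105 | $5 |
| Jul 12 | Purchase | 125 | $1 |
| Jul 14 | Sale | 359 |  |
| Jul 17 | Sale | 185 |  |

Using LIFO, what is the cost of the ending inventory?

Jul 5, 379 sold [LIFO — newest first]: 351 @ $6 + 28 @ $6 = $2,274
Jul 14, 359 sold [LIFO — newest first]: 125 @ $1 + 105 @ $5 + 129 @ $2 = $908
Jul 17, 185 sold [LIFO — newest first]: 69 @ $2 + 116 @ $6 = $834
Total COGS = $2,274 + $908 + $834 = $4,016
Ending inventory: 121 @ $6 = $726

Ending inventory = $726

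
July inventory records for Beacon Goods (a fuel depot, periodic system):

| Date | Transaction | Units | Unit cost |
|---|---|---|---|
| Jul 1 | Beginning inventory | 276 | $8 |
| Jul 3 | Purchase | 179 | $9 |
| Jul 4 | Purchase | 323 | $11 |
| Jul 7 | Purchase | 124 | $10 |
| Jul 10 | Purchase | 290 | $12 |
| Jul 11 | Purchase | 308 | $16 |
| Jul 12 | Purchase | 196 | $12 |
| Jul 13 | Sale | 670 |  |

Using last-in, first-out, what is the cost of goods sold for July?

COGS = $9,272

Jul 13, 670 sold [LIFO — newest first]: 196 @ $12 + 308 @ $16 + 166 @ $12 = $9,272
Ending inventory: 276 @ $8 + 179 @ $9 + 323 @ $11 + 124 @ $10 + 124 @ $12 = $10,100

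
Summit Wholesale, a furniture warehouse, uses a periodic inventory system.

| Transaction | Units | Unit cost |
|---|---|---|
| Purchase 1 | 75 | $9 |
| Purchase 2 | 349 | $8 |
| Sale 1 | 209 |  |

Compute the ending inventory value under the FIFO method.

Ending inventory = $1,720

Sale 1 (209) [FIFO — oldest first]: 75 @ $9 + 134 @ $8 = $1,747
Ending inventory: 215 @ $8 = $1,720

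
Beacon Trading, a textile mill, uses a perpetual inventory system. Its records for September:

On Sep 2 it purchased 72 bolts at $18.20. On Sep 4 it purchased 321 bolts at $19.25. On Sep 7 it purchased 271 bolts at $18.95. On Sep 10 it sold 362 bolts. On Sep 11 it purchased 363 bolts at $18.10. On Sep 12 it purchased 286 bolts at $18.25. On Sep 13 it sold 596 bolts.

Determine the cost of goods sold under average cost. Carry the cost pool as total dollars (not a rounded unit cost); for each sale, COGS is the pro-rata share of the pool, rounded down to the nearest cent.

COGS = $17,870.37

After Sep 2: 72 on hand, pool $1,310.40 (≈ $18.2000 each)
After Sep 4: 393 on hand, pool $7,489.65 (≈ $19.0576 each)
After Sep 7: 664 on hand, pool $12,625.10 (≈ $19.0137 each)
Sep 10, sell 362: 362/664 × $12,625.10 → $6,882.96
After Sep 11: 665 on hand, pool $12,312.44 (≈ $18.5149 each)
After Sep 12: 951 on hand, pool $17,531.94 (≈ $18.4353 each)
Sep 13, sell 596: 596/951 × $17,531.94 → $10,987.41
Total COGS = $6,882.96 + $10,987.41 = $17,870.37
Ending inventory (cost pool remaining) = $6,544.53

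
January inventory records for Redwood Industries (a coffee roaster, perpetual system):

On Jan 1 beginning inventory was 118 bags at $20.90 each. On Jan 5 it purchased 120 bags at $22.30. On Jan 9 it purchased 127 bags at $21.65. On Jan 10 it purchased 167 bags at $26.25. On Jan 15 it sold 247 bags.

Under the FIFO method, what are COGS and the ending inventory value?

Jan 15, 247 sold [FIFO — oldest first]: 118 @ $20.90 + 120 @ $22.30 + 9 @ $21.65 = $5,337.05
Ending inventory: 118 @ $21.65 + 167 @ $26.25 = $6,938.45
Check: goods available $12,275.50 = COGS $5,337.05 + ending $6,938.45

COGS = $5,337.05; ending inventory = $6,938.45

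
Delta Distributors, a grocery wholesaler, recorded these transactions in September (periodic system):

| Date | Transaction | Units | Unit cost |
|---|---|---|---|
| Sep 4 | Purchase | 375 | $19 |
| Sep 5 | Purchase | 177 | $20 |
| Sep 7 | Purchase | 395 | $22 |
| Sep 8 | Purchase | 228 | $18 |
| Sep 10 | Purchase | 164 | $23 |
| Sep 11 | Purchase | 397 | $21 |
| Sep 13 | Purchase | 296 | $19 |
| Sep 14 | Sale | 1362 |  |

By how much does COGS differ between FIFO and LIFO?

FIFO COGS: 375 @ $19 + 177 @ $20 + 395 @ $22 + 228 @ $18 + 164 @ $23 + 23 @ $21 = $27,714
LIFO COGS: 296 @ $19 + 397 @ $21 + 164 @ $23 + 228 @ $18 + 277 @ $22 = $27,931
Difference = |$27,714 − $27,931| = $217

$217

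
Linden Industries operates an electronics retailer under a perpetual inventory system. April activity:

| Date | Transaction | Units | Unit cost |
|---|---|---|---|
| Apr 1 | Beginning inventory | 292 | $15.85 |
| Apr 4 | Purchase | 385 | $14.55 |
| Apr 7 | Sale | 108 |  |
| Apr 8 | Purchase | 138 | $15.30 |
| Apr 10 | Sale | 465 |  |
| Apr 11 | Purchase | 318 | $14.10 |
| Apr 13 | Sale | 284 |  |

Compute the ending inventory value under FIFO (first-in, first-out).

Apr 7, 108 sold [FIFO — oldest first]: 108 @ $15.85 = $1,711.80
Apr 10, 465 sold [FIFO — oldest first]: 184 @ $15.85 + 281 @ $14.55 = $7,004.95
Apr 13, 284 sold [FIFO — oldest first]: 104 @ $14.55 + 138 @ $15.30 + 42 @ $14.10 = $4,216.80
Total COGS = $1,711.80 + $7,004.95 + $4,216.80 = $12,933.55
Ending inventory: 276 @ $14.10 = $3,891.60

Ending inventory = $3,891.60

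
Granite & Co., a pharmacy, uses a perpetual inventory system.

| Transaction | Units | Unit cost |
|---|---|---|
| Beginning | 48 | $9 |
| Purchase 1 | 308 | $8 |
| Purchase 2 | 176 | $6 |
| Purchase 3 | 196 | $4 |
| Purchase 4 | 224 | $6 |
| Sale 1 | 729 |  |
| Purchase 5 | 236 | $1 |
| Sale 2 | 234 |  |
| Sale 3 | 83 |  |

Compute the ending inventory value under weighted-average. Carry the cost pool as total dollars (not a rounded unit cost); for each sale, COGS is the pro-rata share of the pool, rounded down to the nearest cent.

Ending inventory = $513.62

After Beginning: 48 on hand, pool $432.00 (≈ $9.0000 each)
After Purchase 1: 356 on hand, pool $2,896.00 (≈ $8.1348 each)
After Purchase 2: 532 on hand, pool $3,952.00 (≈ $7.4286 each)
After Purchase 3: 728 on hand, pool $4,736.00 (≈ $6.5055 each)
After Purchase 4: 952 on hand, pool $6,080.00 (≈ $6.3866 each)
Sale 1, sell 729: 729/952 × $6,080.00 → $4,655.79
After Purchase 5: 459 on hand, pool $1,660.21 (≈ $3.6170 each)
Sale 2, sell 234: 234/459 × $1,660.21 → $846.38
Sale 3, sell 83: 83/225 × $813.83 → $300.21
Total COGS = $4,655.79 + $846.38 + $300.21 = $5,802.38
Ending inventory (cost pool remaining) = $513.62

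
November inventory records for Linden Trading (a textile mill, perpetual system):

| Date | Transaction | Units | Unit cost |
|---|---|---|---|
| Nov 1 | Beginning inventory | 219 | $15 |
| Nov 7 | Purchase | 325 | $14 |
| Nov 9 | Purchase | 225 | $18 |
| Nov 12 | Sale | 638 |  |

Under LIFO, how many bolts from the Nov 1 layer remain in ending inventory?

Nov 12, 638 sold [LIFO — newest first]: 225 @ $18 + 325 @ $14 + 88 @ $15 = $9,920
Ending inventory: 131 @ $15 = $1,965
Check: goods available $11,885 = COGS $9,920 + ending $1,965

131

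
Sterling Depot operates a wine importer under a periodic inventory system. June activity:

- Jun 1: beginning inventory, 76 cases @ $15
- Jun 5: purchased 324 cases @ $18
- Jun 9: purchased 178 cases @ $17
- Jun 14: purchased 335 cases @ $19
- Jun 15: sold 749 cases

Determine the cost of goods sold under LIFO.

COGS = $13,639

Jun 15, 749 sold [LIFO — newest first]: 335 @ $19 + 178 @ $17 + 236 @ $18 = $13,639
Ending inventory: 76 @ $15 + 88 @ $18 = $2,724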